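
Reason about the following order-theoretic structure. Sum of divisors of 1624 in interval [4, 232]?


Interval [4,232] in divisors of 1624: [4, 8, 116, 232]
Sum = 360


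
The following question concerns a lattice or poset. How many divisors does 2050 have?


Divisors of 2050: [1, 2, 5, 10, 25, 41, 50, 82, 205, 410, 1025, 2050]
Count: 12


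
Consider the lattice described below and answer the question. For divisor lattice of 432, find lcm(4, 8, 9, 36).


In a divisor lattice, join = lcm (least common multiple).
Compute lcm iteratively: start with first element, then lcm(current, next).
Elements: [4, 8, 9, 36]
lcm(4,8) = 8
lcm(8,9) = 72
lcm(72,36) = 72
Final lcm = 72


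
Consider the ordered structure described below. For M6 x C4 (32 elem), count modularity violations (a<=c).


Modular law: if a <= c then a v (b ^ c) = (a v b) ^ c.
Check all triples (a,b,c) with a <= c among 32 elements.
This lattice is modular (diamonds M_m and their chain-products are modular).
Total violating triples: 0


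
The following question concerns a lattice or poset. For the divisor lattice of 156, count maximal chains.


A maximal chain goes from the minimum element to a maximal element via cover relations.
Counting all min-to-max paths in the cover graph.
Total maximal chains: 12


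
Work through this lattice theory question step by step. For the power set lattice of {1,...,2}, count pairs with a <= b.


The order relation is {(a,b) : a <= b}, reflexive so it includes (a,a).
Examples: ({},{}), ({},{1,2}), ({},{1}), ({},{2}), ({1,2},{1,2}), ...
Total ordered pairs: 9


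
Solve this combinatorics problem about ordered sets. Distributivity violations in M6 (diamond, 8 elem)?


Distributive law: a ^ (b v c) = (a ^ b) v (a ^ c).
Check all 8^3 = 512 ordered triples (a,b,c).
  e.g. a=a1, b=a2, c=a3: lhs=a1 != rhs=0
  e.g. a=a1, b=a2, c=a4: lhs=a1 != rhs=0
Total violating triples: 120


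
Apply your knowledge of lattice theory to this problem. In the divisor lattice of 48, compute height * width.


Height = length of longest chain minus 1; width = size of largest antichain.
A maximum chain: 1 | 3 | 6 | 12 | 24 | 48  (height 5).
A maximum antichain: {2, 3}  (width 2).
Product = 5 * 2 = 10


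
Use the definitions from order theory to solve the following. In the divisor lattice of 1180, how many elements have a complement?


An element a is complemented if some b has a meet b = bottom, a join b = top.
a is complemented iff gcd(a, n/a)=1, i.e. a is a unitary divisor of 1180.
Complemented elements: 1, 4, 5, 20, 59, 236, ... (2 more)
Count: 8


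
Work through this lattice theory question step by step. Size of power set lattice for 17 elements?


Power set = 2^n.
2^17 = 131072


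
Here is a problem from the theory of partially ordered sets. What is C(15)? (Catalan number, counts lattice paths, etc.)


C(n) = C(2n, n) / (n+1).
C(30, 15) = 155117520
C(15) = 155117520 / 16 = 9694845


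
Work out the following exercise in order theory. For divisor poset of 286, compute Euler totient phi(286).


phi(n) = n * prod_{p|n} (1 - 1/p).
Prime divisors of 286: [2, 11, 13]
phi(286) = 286 * (1 - 1/2) * (1 - 1/11) * (1 - 1/13)
phi(286) = 120


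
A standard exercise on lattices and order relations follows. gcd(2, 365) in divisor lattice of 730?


Meet=gcd.
gcd(2,365)=1


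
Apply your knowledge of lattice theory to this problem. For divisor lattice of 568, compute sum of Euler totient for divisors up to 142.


Divisors of 568 up to 142: [1, 2, 4, 8, 71, 142]
phi values: [1, 1, 2, 4, 70, 70]
Sum = 148


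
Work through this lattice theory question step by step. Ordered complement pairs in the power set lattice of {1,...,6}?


Complement pair (a,b): a meet b = bottom, a join b = top.
Here: A intersect B = {} and A union B = {1,...,6}.
Pairs found: ({},{1,2,3,4,5,6}), ({1},{2,3,4,5,6}), ({2},{1,3,4,5,6}), ({3},{1,2,4,5,6}), ... (60 more)
Total ordered pairs: 64


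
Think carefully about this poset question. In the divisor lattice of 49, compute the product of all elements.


Divisors of 49: [1, 7, 49]
Product = n^(d(n)/2) = 49^(3/2)
Product = 343


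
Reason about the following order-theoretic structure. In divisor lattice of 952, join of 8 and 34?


In a divisor lattice, join = lcm (least common multiple).
gcd(8,34) = 2
lcm(8,34) = 8*34/gcd = 272/2 = 136


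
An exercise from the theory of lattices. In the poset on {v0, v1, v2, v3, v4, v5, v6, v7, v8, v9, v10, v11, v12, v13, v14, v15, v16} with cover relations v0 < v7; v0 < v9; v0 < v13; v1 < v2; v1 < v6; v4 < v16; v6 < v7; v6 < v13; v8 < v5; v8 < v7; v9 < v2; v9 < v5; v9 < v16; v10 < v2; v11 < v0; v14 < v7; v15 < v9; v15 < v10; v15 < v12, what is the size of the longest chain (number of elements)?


A chain is a totally ordered subset; we count the number of elements in a maximum chain.
Compute, for each element x, the size of the longest chain ending at x:
  v1: 1
  v3: 1
  v4: 1
  v8: 1
  v11: 1
  v14: 1
  ...
A maximum chain: v11 < v0 < v9 < v2
Number of elements in the longest chain: 4


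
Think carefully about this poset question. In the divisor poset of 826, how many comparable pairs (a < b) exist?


A comparable pair {a,b} has a < b or b < a in the order.
Count unordered pairs where one element is strictly below the other.
Examples: {1,2}, {1,7}, {1,14}, {1,59}, ...
Total comparable pairs: 19


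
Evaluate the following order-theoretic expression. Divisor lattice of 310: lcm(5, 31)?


Join=lcm.
gcd(5,31)=1
lcm=155


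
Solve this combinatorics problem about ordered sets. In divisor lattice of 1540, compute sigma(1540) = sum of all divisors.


sigma(n) = sum of divisors.
Divisors of 1540: [1, 2, 4, 5, 7, 10, 11, 14, 20, 22, 28, 35, 44, 55, 70, 77, 110, 140, 154, 220, 308, 385, 770, 1540]
Sum = 4032


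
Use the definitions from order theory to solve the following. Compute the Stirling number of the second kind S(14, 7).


S(n,k) = k*S(n-1,k) + S(n-1,k-1).
S(13,7) = 5715424, S(13,6) = 9321312
S(14,7) = 7*5715424 + 9321312 = 40007968 + 9321312
S(14,7) = 49329280


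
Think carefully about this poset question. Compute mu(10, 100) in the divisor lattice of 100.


In a divisor lattice, mu(a,b) = mu(b/a) where mu is the classical Mobius function.
b/a = 100/10 = 10
Prime factorization of 10: primes [2, 5]
10 is squarefree with 2 prime factor(s), so mu(10) = (-1)^2 = 1


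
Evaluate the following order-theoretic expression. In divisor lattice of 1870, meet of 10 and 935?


In a divisor lattice, meet = gcd (greatest common divisor).
By Euclidean algorithm or factoring: gcd(10,935) = 5


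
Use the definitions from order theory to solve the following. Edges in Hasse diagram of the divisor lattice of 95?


A cover relation a -< b holds when a < b with no c strictly between.
Cover relations:
  1 -< 5
  1 -< 19
  5 -< 95
  19 -< 95
Total: 4


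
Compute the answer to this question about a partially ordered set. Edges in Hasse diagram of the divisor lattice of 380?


A cover relation a -< b holds when a < b with no c strictly between.
Cover relations:
  1 -< 2
  1 -< 5
  1 -< 19
  2 -< 4
  2 -< 10
  2 -< 38
  4 -< 20
  4 -< 76
  ...12 more
Total: 20


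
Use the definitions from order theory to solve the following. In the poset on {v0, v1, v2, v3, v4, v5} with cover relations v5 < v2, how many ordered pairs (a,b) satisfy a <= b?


The order relation is {(a,b) : a <= b}, reflexive so it includes (a,a).
Examples: (v0,v0), (v1,v1), (v2,v2), (v3,v3), (v4,v4), ...
Total ordered pairs: 7


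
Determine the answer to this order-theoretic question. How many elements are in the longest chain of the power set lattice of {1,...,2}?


A chain is a totally ordered subset; we count the number of elements in a maximum chain.
Compute, for each element x, the size of the longest chain ending at x:
  {}: 1
  {1}: 2
  {2}: 2
  {1,2}: 3
A maximum chain: {} < {1} < {1,2}
Number of elements in the longest chain: 3


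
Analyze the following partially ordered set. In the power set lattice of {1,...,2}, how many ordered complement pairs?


Complement pair (a,b): a meet b = bottom, a join b = top.
Here: A intersect B = {} and A union B = {1,...,2}.
Pairs found: ({},{1,2}), ({1},{2}), ({2},{1}), ({1,2},{})
Total ordered pairs: 4


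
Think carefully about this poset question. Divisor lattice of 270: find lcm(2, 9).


In a divisor lattice, join = lcm (least common multiple).
gcd(2,9) = 1
lcm(2,9) = 2*9/gcd = 18/1 = 18


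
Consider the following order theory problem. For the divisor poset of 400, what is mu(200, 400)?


In a divisor lattice, mu(a,b) = mu(b/a) where mu is the classical Mobius function.
b/a = 400/200 = 2
Prime factorization of 2: primes [2]
2 is squarefree with 1 prime factor(s), so mu(2) = (-1)^1 = -1


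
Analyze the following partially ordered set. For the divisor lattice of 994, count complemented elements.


An element a is complemented if some b has a meet b = bottom, a join b = top.
a is complemented iff gcd(a, n/a)=1, i.e. a is a unitary divisor of 994.
Complemented elements: 1, 2, 7, 14, 71, 142, ... (2 more)
Count: 8


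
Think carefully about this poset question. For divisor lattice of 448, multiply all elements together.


Divisors of 448: [1, 2, 4, 7, 8, 14, 16, 28, 32, 56, 64, 112, 224, 448]
Product = n^(d(n)/2) = 448^(14/2)
Product = 3621980417894121472


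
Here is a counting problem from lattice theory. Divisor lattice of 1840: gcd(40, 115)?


Meet=gcd.
gcd(40,115)=5


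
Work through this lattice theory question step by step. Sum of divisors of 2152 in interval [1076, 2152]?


Interval [1076,2152] in divisors of 2152: [1076, 2152]
Sum = 3228


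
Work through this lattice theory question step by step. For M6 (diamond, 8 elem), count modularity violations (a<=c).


Modular law: if a <= c then a v (b ^ c) = (a v b) ^ c.
Check all triples (a,b,c) with a <= c among 8 elements.
This lattice is modular (diamonds M_m and their chain-products are modular).
Total violating triples: 0


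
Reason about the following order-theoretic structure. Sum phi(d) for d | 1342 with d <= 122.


Divisors of 1342 up to 122: [1, 2, 11, 22, 61, 122]
phi values: [1, 1, 10, 10, 60, 60]
Sum = 142


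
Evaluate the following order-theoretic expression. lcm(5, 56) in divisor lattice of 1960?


Join=lcm.
gcd(5,56)=1
lcm=280


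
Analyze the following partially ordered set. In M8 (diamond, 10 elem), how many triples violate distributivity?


Distributive law: a ^ (b v c) = (a ^ b) v (a ^ c).
Check all 10^3 = 1000 ordered triples (a,b,c).
  e.g. a=a1, b=a2, c=a3: lhs=a1 != rhs=0
  e.g. a=a1, b=a2, c=a4: lhs=a1 != rhs=0
Total violating triples: 336


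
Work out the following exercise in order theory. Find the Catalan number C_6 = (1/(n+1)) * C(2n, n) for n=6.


C(n) = C(2n, n) / (n+1).
C(12, 6) = 924
C(6) = 924 / 7 = 132


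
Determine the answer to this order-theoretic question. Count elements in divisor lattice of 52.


Divisors of 52: [1, 2, 4, 13, 26, 52]
Count: 6


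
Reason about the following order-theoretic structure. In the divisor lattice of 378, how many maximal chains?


A maximal chain goes from the minimum element to a maximal element via cover relations.
Counting all min-to-max paths in the cover graph.
Total maximal chains: 20


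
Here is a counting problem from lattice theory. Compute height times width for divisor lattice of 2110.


Height = length of longest chain minus 1; width = size of largest antichain.
A maximum chain: 1 | 211 | 1055 | 2110  (height 3).
A maximum antichain: {2, 5, 211}  (width 3).
Product = 3 * 3 = 9


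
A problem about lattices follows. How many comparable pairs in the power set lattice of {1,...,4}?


A comparable pair {a,b} has a < b or b < a in the order.
Count unordered pairs where one element is strictly below the other.
Examples: {{},{1}}, {{},{2}}, {{},{3}}, {{},{4}}, ...
Total comparable pairs: 65


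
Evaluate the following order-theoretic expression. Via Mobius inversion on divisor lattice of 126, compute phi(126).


phi(n) = n * prod_{p|n} (1 - 1/p).
Prime divisors of 126: [2, 3, 7]
phi(126) = 126 * (1 - 1/2) * (1 - 1/3) * (1 - 1/7)
phi(126) = 36


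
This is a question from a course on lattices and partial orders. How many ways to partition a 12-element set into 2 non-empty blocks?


S(n,k) = k*S(n-1,k) + S(n-1,k-1).
S(11,2) = 1023, S(11,1) = 1
S(12,2) = 2*1023 + 1 = 2046 + 1
S(12,2) = 2047


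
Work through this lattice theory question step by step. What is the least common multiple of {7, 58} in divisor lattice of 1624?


In a divisor lattice, join = lcm (least common multiple).
Compute lcm iteratively: start with first element, then lcm(current, next).
Elements: [7, 58]
lcm(7,58) = 406
Final lcm = 406


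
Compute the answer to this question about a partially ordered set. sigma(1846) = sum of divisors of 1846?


sigma(n) = sum of divisors.
Divisors of 1846: [1, 2, 13, 26, 71, 142, 923, 1846]
Sum = 3024


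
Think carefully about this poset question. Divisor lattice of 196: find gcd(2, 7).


In a divisor lattice, meet = gcd (greatest common divisor).
By Euclidean algorithm or factoring: gcd(2,7) = 1


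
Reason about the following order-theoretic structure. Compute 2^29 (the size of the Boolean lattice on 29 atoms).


Power set = 2^n.
2^29 = 536870912


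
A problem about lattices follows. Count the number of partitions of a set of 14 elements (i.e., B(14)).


B(n) = number of set partitions of an n-element set.
B(n) satisfies the recurrence: B(n+1) = sum_k C(n,k)*B(k).
B(14) = 190899322


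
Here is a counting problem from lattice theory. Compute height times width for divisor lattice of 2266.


Height = length of longest chain minus 1; width = size of largest antichain.
A maximum chain: 1 | 103 | 1133 | 2266  (height 3).
A maximum antichain: {2, 11, 103}  (width 3).
Product = 3 * 3 = 9


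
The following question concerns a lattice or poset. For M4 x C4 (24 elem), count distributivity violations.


Distributive law: a ^ (b v c) = (a ^ b) v (a ^ c).
Check all 24^3 = 13824 ordered triples (a,b,c).
  e.g. a=(a1,0), b=(a2,0), c=(a3,0): lhs=(a1,0) != rhs=(0,0)
  e.g. a=(a1,0), b=(a2,0), c=(a3,1): lhs=(a1,0) != rhs=(0,0)
Total violating triples: 1536


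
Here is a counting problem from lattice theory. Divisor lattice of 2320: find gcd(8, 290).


In a divisor lattice, meet = gcd (greatest common divisor).
By Euclidean algorithm or factoring: gcd(8,290) = 2


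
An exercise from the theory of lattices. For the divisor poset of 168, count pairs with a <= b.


The order relation is {(a,b) : a <= b}, reflexive so it includes (a,a).
Examples: (1,1), (1,12), (1,14), (1,168), (1,2), ...
Total ordered pairs: 90


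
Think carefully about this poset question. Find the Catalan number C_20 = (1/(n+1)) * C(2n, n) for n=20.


C(n) = C(2n, n) / (n+1).
C(40, 20) = 137846528820
C(20) = 137846528820 / 21 = 6564120420


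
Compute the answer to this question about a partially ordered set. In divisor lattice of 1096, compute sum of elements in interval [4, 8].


Interval [4,8] in divisors of 1096: [4, 8]
Sum = 12


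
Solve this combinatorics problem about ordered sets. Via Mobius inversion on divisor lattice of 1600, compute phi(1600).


phi(n) = n * prod_{p|n} (1 - 1/p).
Prime divisors of 1600: [2, 5]
phi(1600) = 1600 * (1 - 1/2) * (1 - 1/5)
phi(1600) = 640


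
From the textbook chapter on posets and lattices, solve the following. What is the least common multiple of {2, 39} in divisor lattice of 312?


In a divisor lattice, join = lcm (least common multiple).
Compute lcm iteratively: start with first element, then lcm(current, next).
Elements: [2, 39]
lcm(2,39) = 78
Final lcm = 78


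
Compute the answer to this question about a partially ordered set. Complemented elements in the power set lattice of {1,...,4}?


An element a is complemented if some b has a meet b = bottom, a join b = top.
every subset A has complement S\A, so all elements are complemented.
Complemented elements: {}, {1}, {2}, {3}, {4}, {1,2}, ... (10 more)
Count: 16


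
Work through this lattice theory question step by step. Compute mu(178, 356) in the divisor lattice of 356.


In a divisor lattice, mu(a,b) = mu(b/a) where mu is the classical Mobius function.
b/a = 356/178 = 2
Prime factorization of 2: primes [2]
2 is squarefree with 1 prime factor(s), so mu(2) = (-1)^1 = -1


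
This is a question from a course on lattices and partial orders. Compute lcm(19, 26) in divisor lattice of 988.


In a divisor lattice, join = lcm (least common multiple).
gcd(19,26) = 1
lcm(19,26) = 19*26/gcd = 494/1 = 494


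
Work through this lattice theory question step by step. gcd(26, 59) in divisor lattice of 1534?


Meet=gcd.
gcd(26,59)=1


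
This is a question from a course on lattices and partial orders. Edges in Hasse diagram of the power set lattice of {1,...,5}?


A cover relation a -< b holds when a < b with no c strictly between.
Cover relations:
  {} -< {1}
  {} -< {2}
  {} -< {3}
  {} -< {4}
  {} -< {5}
  {1} -< {1,2}
  {1} -< {1,3}
  {1} -< {1,4}
  ...72 more
Total: 80


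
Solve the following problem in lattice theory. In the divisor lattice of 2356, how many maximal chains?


A maximal chain goes from the minimum element to a maximal element via cover relations.
Counting all min-to-max paths in the cover graph.
Total maximal chains: 12


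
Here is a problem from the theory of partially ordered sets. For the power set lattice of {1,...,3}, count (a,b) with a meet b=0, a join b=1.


Complement pair (a,b): a meet b = bottom, a join b = top.
Here: A intersect B = {} and A union B = {1,...,3}.
Pairs found: ({},{1,2,3}), ({1},{2,3}), ({2},{1,3}), ({3},{1,2}), ... (4 more)
Total ordered pairs: 8


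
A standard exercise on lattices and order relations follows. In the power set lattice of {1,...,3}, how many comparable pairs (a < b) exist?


A comparable pair {a,b} has a < b or b < a in the order.
Count unordered pairs where one element is strictly below the other.
Examples: {{},{1}}, {{},{2}}, {{},{3}}, {{},{1,2}}, ...
Total comparable pairs: 19


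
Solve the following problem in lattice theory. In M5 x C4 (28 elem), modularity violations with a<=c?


Modular law: if a <= c then a v (b ^ c) = (a v b) ^ c.
Check all triples (a,b,c) with a <= c among 28 elements.
This lattice is modular (diamonds M_m and their chain-products are modular).
Total violating triples: 0


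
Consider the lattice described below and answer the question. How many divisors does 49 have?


Divisors of 49: [1, 7, 49]
Count: 3


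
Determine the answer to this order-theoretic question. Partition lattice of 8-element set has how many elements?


B(n) = number of set partitions of an n-element set.
B(n) satisfies the recurrence: B(n+1) = sum_k C(n,k)*B(k).
B(8) = 4140


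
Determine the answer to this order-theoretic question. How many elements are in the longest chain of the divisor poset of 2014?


A chain is a totally ordered subset; we count the number of elements in a maximum chain.
Compute, for each element x, the size of the longest chain ending at x:
  1: 1
  2: 2
  19: 2
  53: 2
  38: 3
  106: 3
  ...
A maximum chain: 1 < 2 < 38 < 2014
Number of elements in the longest chain: 4


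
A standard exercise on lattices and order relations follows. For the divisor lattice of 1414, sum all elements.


sigma(n) = sum of divisors.
Divisors of 1414: [1, 2, 7, 14, 101, 202, 707, 1414]
Sum = 2448


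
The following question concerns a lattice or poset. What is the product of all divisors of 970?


Divisors of 970: [1, 2, 5, 10, 97, 194, 485, 970]
Product = n^(d(n)/2) = 970^(8/2)
Product = 885292810000


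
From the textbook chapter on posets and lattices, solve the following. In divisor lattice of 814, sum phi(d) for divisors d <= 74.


Divisors of 814 up to 74: [1, 2, 11, 22, 37, 74]
phi values: [1, 1, 10, 10, 36, 36]
Sum = 94


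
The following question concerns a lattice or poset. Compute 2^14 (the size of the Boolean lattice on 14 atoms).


Power set = 2^n.
2^14 = 16384


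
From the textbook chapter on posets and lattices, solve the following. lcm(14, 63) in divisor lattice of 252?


Join=lcm.
gcd(14,63)=7
lcm=126


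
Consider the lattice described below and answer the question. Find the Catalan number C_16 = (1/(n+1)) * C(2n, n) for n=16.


C(n) = C(2n, n) / (n+1).
C(32, 16) = 601080390
C(16) = 601080390 / 17 = 35357670


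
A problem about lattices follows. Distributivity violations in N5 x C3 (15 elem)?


Distributive law: a ^ (b v c) = (a ^ b) v (a ^ c).
Check all 15^3 = 3375 ordered triples (a,b,c).
  e.g. a=(b,0), b=(a,0), c=(c,0): lhs=(b,0) != rhs=(a,0)
  e.g. a=(b,0), b=(a,0), c=(c,1): lhs=(b,0) != rhs=(a,0)
Total violating triples: 54


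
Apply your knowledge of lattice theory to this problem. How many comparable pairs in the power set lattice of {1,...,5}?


A comparable pair {a,b} has a < b or b < a in the order.
Count unordered pairs where one element is strictly below the other.
Examples: {{},{1}}, {{},{2}}, {{},{3}}, {{},{4}}, ...
Total comparable pairs: 211


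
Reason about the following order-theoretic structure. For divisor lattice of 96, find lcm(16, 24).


In a divisor lattice, join = lcm (least common multiple).
Compute lcm iteratively: start with first element, then lcm(current, next).
Elements: [16, 24]
lcm(16,24) = 48
Final lcm = 48


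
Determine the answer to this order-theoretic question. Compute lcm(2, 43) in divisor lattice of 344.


In a divisor lattice, join = lcm (least common multiple).
gcd(2,43) = 1
lcm(2,43) = 2*43/gcd = 86/1 = 86


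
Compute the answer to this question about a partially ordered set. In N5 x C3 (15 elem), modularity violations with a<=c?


Modular law: if a <= c then a v (b ^ c) = (a v b) ^ c.
Check all triples (a,b,c) with a <= c among 15 elements.
  e.g. a=(a,0), b=(c,0), c=(b,0): lhs=(a,0) != rhs=(b,0)
  e.g. a=(a,0), b=(c,1), c=(b,0): lhs=(a,0) != rhs=(b,0)
Total violating triples: 18


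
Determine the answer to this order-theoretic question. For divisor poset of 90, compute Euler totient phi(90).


phi(n) = n * prod_{p|n} (1 - 1/p).
Prime divisors of 90: [2, 3, 5]
phi(90) = 90 * (1 - 1/2) * (1 - 1/3) * (1 - 1/5)
phi(90) = 24


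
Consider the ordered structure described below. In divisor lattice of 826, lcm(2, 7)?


Join=lcm.
gcd(2,7)=1
lcm=14


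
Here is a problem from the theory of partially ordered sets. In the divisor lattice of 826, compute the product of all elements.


Divisors of 826: [1, 2, 7, 14, 59, 118, 413, 826]
Product = n^(d(n)/2) = 826^(8/2)
Product = 465500540176


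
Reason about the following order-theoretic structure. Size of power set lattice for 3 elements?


Power set = 2^n.
2^3 = 8


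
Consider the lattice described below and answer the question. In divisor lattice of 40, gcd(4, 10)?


Meet=gcd.
gcd(4,10)=2


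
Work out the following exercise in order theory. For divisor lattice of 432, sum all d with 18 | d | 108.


Interval [18,108] in divisors of 432: [18, 36, 54, 108]
Sum = 216


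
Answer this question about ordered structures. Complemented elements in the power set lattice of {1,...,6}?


An element a is complemented if some b has a meet b = bottom, a join b = top.
every subset A has complement S\A, so all elements are complemented.
Complemented elements: {}, {1}, {2}, {3}, {4}, {5}, ... (58 more)
Count: 64


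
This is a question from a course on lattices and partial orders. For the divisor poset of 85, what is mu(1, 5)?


In a divisor lattice, mu(a,b) = mu(b/a) where mu is the classical Mobius function.
b/a = 5/1 = 5
Prime factorization of 5: primes [5]
5 is squarefree with 1 prime factor(s), so mu(5) = (-1)^1 = -1


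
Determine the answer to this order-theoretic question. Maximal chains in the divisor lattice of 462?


A maximal chain goes from the minimum element to a maximal element via cover relations.
Counting all min-to-max paths in the cover graph.
Total maximal chains: 24


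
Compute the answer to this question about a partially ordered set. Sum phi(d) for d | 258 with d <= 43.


Divisors of 258 up to 43: [1, 2, 3, 6, 43]
phi values: [1, 1, 2, 2, 42]
Sum = 48


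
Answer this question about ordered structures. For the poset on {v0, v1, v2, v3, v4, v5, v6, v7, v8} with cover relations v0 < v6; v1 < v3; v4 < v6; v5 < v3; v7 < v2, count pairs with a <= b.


The order relation is {(a,b) : a <= b}, reflexive so it includes (a,a).
Examples: (v0,v0), (v0,v6), (v1,v1), (v1,v3), (v2,v2), ...
Total ordered pairs: 14


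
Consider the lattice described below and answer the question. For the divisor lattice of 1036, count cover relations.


A cover relation a -< b holds when a < b with no c strictly between.
Cover relations:
  1 -< 2
  1 -< 7
  1 -< 37
  2 -< 4
  2 -< 14
  2 -< 74
  4 -< 28
  4 -< 148
  ...12 more
Total: 20


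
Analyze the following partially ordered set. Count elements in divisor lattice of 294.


Divisors of 294: [1, 2, 3, 6, 7, 14, 21, 42, 49, 98, 147, 294]
Count: 12


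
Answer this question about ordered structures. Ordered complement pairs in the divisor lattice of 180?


Complement pair (a,b): a meet b = bottom, a join b = top.
Here: gcd(a,b)=1 and lcm(a,b)=180, i.e. a*b=180 with a,b coprime.
Pairs found: (1,180), (4,45), (5,36), (9,20), ... (4 more)
Total ordered pairs: 8


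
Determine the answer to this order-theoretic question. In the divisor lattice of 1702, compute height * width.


Height = length of longest chain minus 1; width = size of largest antichain.
A maximum chain: 1 | 37 | 851 | 1702  (height 3).
A maximum antichain: {2, 23, 37}  (width 3).
Product = 3 * 3 = 9


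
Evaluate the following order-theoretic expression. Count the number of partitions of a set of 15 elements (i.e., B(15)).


B(n) = number of set partitions of an n-element set.
B(n) satisfies the recurrence: B(n+1) = sum_k C(n,k)*B(k).
B(15) = 1382958545


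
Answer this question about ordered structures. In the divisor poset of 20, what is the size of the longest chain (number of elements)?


A chain is a totally ordered subset; we count the number of elements in a maximum chain.
Compute, for each element x, the size of the longest chain ending at x:
  1: 1
  2: 2
  5: 2
  4: 3
  10: 3
  20: 4
A maximum chain: 1 < 2 < 4 < 20
Number of elements in the longest chain: 4


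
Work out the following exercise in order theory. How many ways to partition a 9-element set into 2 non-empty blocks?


S(n,k) = k*S(n-1,k) + S(n-1,k-1).
S(8,2) = 127, S(8,1) = 1
S(9,2) = 2*127 + 1 = 254 + 1
S(9,2) = 255


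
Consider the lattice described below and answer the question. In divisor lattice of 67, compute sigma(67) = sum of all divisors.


sigma(n) = sum of divisors.
Divisors of 67: [1, 67]
Sum = 68


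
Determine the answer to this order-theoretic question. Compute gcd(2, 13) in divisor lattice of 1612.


In a divisor lattice, meet = gcd (greatest common divisor).
By Euclidean algorithm or factoring: gcd(2,13) = 1


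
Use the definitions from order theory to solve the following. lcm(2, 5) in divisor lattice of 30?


Join=lcm.
gcd(2,5)=1
lcm=10


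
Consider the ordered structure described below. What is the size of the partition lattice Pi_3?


B(n) = number of set partitions of an n-element set.
B(n) satisfies the recurrence: B(n+1) = sum_k C(n,k)*B(k).
B(3) = 5


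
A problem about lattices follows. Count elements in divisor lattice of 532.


Divisors of 532: [1, 2, 4, 7, 14, 19, 28, 38, 76, 133, 266, 532]
Count: 12


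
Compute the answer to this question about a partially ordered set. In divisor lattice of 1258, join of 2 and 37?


In a divisor lattice, join = lcm (least common multiple).
gcd(2,37) = 1
lcm(2,37) = 2*37/gcd = 74/1 = 74


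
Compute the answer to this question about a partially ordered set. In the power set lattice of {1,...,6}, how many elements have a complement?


An element a is complemented if some b has a meet b = bottom, a join b = top.
every subset A has complement S\A, so all elements are complemented.
Complemented elements: {}, {1}, {2}, {3}, {4}, {5}, ... (58 more)
Count: 64


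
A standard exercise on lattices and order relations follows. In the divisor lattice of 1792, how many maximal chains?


A maximal chain goes from the minimum element to a maximal element via cover relations.
Counting all min-to-max paths in the cover graph.
Total maximal chains: 9


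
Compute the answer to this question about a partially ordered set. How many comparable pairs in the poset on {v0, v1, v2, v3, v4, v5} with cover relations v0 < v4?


A comparable pair {a,b} has a < b or b < a in the order.
Count unordered pairs where one element is strictly below the other.
Examples: {v0,v4}
Total comparable pairs: 1


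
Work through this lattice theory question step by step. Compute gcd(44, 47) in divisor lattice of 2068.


In a divisor lattice, meet = gcd (greatest common divisor).
By Euclidean algorithm or factoring: gcd(44,47) = 1


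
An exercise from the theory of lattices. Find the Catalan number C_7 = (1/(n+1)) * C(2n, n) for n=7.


C(n) = C(2n, n) / (n+1).
C(14, 7) = 3432
C(7) = 3432 / 8 = 429


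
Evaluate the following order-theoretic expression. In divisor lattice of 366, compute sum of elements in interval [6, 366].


Interval [6,366] in divisors of 366: [6, 366]
Sum = 372


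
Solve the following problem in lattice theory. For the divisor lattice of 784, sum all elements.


sigma(n) = sum of divisors.
Divisors of 784: [1, 2, 4, 7, 8, 14, 16, 28, 49, 56, 98, 112, 196, 392, 784]
Sum = 1767


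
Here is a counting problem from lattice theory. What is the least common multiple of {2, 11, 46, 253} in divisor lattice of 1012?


In a divisor lattice, join = lcm (least common multiple).
Compute lcm iteratively: start with first element, then lcm(current, next).
Elements: [2, 11, 46, 253]
lcm(2,11) = 22
lcm(22,46) = 506
lcm(506,253) = 506
Final lcm = 506


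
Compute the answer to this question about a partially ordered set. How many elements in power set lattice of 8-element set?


Power set = 2^n.
2^8 = 256


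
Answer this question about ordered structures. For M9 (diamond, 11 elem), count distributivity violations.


Distributive law: a ^ (b v c) = (a ^ b) v (a ^ c).
Check all 11^3 = 1331 ordered triples (a,b,c).
  e.g. a=a1, b=a2, c=a3: lhs=a1 != rhs=0
  e.g. a=a1, b=a2, c=a4: lhs=a1 != rhs=0
Total violating triples: 504


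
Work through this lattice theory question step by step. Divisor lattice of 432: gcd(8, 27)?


Meet=gcd.
gcd(8,27)=1


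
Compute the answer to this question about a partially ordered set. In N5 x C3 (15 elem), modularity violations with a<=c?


Modular law: if a <= c then a v (b ^ c) = (a v b) ^ c.
Check all triples (a,b,c) with a <= c among 15 elements.
  e.g. a=(a,0), b=(c,0), c=(b,0): lhs=(a,0) != rhs=(b,0)
  e.g. a=(a,0), b=(c,1), c=(b,0): lhs=(a,0) != rhs=(b,0)
Total violating triples: 18


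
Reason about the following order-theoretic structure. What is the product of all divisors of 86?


Divisors of 86: [1, 2, 43, 86]
Product = n^(d(n)/2) = 86^(4/2)
Product = 7396


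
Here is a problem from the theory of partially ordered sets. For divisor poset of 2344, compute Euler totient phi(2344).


phi(n) = n * prod_{p|n} (1 - 1/p).
Prime divisors of 2344: [2, 293]
phi(2344) = 2344 * (1 - 1/2) * (1 - 1/293)
phi(2344) = 1168


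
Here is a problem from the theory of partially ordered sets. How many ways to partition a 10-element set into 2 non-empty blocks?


S(n,k) = k*S(n-1,k) + S(n-1,k-1).
S(9,2) = 255, S(9,1) = 1
S(10,2) = 2*255 + 1 = 510 + 1
S(10,2) = 511


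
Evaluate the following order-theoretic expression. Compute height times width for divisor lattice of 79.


Height = length of longest chain minus 1; width = size of largest antichain.
A maximum chain: 1 | 79  (height 1).
A maximum antichain: {1}  (width 1).
Product = 1 * 1 = 1


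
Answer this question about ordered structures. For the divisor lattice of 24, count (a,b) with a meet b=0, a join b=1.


Complement pair (a,b): a meet b = bottom, a join b = top.
Here: gcd(a,b)=1 and lcm(a,b)=24, i.e. a*b=24 with a,b coprime.
Pairs found: (1,24), (3,8), (8,3), (24,1)
Total ordered pairs: 4


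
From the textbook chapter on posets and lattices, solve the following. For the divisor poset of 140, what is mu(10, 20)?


In a divisor lattice, mu(a,b) = mu(b/a) where mu is the classical Mobius function.
b/a = 20/10 = 2
Prime factorization of 2: primes [2]
2 is squarefree with 1 prime factor(s), so mu(2) = (-1)^1 = -1


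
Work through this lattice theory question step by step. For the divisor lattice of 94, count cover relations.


A cover relation a -< b holds when a < b with no c strictly between.
Cover relations:
  1 -< 2
  1 -< 47
  2 -< 94
  47 -< 94
Total: 4


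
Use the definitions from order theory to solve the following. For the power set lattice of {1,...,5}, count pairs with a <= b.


The order relation is {(a,b) : a <= b}, reflexive so it includes (a,a).
Examples: ({},{}), ({},{1,2}), ({},{1,2,3}), ({},{1,2,3,4}), ({},{1,2,3,4,5}), ...
Total ordered pairs: 243


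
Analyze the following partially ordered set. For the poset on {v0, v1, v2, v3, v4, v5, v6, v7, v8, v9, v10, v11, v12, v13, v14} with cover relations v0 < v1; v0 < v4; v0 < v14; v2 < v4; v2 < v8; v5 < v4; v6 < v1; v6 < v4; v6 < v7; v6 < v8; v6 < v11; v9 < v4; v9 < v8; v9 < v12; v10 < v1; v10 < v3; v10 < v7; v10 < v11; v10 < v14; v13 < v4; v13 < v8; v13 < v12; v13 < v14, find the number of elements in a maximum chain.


A chain is a totally ordered subset; we count the number of elements in a maximum chain.
Compute, for each element x, the size of the longest chain ending at x:
  v0: 1
  v2: 1
  v5: 1
  v6: 1
  v9: 1
  v10: 1
  ...
A maximum chain: v0 < v1
Number of elements in the longest chain: 2


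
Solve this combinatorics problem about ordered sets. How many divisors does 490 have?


Divisors of 490: [1, 2, 5, 7, 10, 14, 35, 49, 70, 98, 245, 490]
Count: 12


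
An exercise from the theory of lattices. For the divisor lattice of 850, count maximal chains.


A maximal chain goes from the minimum element to a maximal element via cover relations.
Counting all min-to-max paths in the cover graph.
Total maximal chains: 12


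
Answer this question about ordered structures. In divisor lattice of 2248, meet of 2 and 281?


In a divisor lattice, meet = gcd (greatest common divisor).
By Euclidean algorithm or factoring: gcd(2,281) = 1


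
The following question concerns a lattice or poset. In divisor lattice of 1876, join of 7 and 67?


In a divisor lattice, join = lcm (least common multiple).
gcd(7,67) = 1
lcm(7,67) = 7*67/gcd = 469/1 = 469


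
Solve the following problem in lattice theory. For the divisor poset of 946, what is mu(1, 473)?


In a divisor lattice, mu(a,b) = mu(b/a) where mu is the classical Mobius function.
b/a = 473/1 = 473
Prime factorization of 473: primes [11, 43]
473 is squarefree with 2 prime factor(s), so mu(473) = (-1)^2 = 1


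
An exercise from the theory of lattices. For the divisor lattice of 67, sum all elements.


sigma(n) = sum of divisors.
Divisors of 67: [1, 67]
Sum = 68


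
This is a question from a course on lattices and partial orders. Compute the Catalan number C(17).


C(n) = C(2n, n) / (n+1).
C(34, 17) = 2333606220
C(17) = 2333606220 / 18 = 129644790


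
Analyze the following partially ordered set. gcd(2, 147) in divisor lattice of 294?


Meet=gcd.
gcd(2,147)=1


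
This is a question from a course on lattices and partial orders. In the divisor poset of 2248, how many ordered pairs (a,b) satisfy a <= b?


The order relation is {(a,b) : a <= b}, reflexive so it includes (a,a).
Examples: (1,1), (1,1124), (1,2), (1,2248), (1,281), ...
Total ordered pairs: 30


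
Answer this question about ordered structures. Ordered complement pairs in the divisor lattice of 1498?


Complement pair (a,b): a meet b = bottom, a join b = top.
Here: gcd(a,b)=1 and lcm(a,b)=1498, i.e. a*b=1498 with a,b coprime.
Pairs found: (1,1498), (2,749), (7,214), (14,107), ... (4 more)
Total ordered pairs: 8


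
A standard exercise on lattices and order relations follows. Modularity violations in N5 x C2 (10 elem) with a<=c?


Modular law: if a <= c then a v (b ^ c) = (a v b) ^ c.
Check all triples (a,b,c) with a <= c among 10 elements.
  e.g. a=(a,0), b=(c,0), c=(b,0): lhs=(a,0) != rhs=(b,0)
  e.g. a=(a,0), b=(c,1), c=(b,0): lhs=(a,0) != rhs=(b,0)
Total violating triples: 6


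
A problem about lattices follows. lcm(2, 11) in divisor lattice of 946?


Join=lcm.
gcd(2,11)=1
lcm=22


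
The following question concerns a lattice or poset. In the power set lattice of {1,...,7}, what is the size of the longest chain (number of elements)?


A chain is a totally ordered subset; we count the number of elements in a maximum chain.
Compute, for each element x, the size of the longest chain ending at x:
  {}: 1
  {1}: 2
  {2}: 2
  {3}: 2
  {4}: 2
  {5}: 2
  ...
A maximum chain: {} < {1} < {1,2} < {1,2,3} < {1,2,3,4} < {1,2,3,4,5} < {1,2,3,4,5,6} < {1,2,3,4,5,6,7}
Number of elements in the longest chain: 8


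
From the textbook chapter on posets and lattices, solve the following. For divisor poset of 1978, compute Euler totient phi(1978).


phi(n) = n * prod_{p|n} (1 - 1/p).
Prime divisors of 1978: [2, 23, 43]
phi(1978) = 1978 * (1 - 1/2) * (1 - 1/23) * (1 - 1/43)
phi(1978) = 924


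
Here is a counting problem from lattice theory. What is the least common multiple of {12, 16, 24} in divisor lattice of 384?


In a divisor lattice, join = lcm (least common multiple).
Compute lcm iteratively: start with first element, then lcm(current, next).
Elements: [12, 16, 24]
lcm(12,16) = 48
lcm(48,24) = 48
Final lcm = 48


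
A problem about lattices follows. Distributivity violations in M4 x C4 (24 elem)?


Distributive law: a ^ (b v c) = (a ^ b) v (a ^ c).
Check all 24^3 = 13824 ordered triples (a,b,c).
  e.g. a=(a1,0), b=(a2,0), c=(a3,0): lhs=(a1,0) != rhs=(0,0)
  e.g. a=(a1,0), b=(a2,0), c=(a3,1): lhs=(a1,0) != rhs=(0,0)
Total violating triples: 1536


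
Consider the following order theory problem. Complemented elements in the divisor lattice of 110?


An element a is complemented if some b has a meet b = bottom, a join b = top.
a is complemented iff gcd(a, n/a)=1, i.e. a is a unitary divisor of 110.
Complemented elements: 1, 2, 5, 10, 11, 22, ... (2 more)
Count: 8


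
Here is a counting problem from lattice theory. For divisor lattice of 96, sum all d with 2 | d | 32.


Interval [2,32] in divisors of 96: [2, 4, 8, 16, 32]
Sum = 62


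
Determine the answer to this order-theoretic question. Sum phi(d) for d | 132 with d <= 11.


Divisors of 132 up to 11: [1, 2, 3, 4, 6, 11]
phi values: [1, 1, 2, 2, 2, 10]
Sum = 18


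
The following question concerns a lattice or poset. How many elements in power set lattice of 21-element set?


Power set = 2^n.
2^21 = 2097152


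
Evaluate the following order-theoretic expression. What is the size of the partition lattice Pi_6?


B(n) = number of set partitions of an n-element set.
B(n) satisfies the recurrence: B(n+1) = sum_k C(n,k)*B(k).
B(6) = 203


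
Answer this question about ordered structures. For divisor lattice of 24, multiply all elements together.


Divisors of 24: [1, 2, 3, 4, 6, 8, 12, 24]
Product = n^(d(n)/2) = 24^(8/2)
Product = 331776


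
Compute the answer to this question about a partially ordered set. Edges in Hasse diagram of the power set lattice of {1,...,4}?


A cover relation a -< b holds when a < b with no c strictly between.
Cover relations:
  {} -< {1}
  {} -< {2}
  {} -< {3}
  {} -< {4}
  {1} -< {1,2}
  {1} -< {1,3}
  {1} -< {1,4}
  {2} -< {1,2}
  ...24 more
Total: 32
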